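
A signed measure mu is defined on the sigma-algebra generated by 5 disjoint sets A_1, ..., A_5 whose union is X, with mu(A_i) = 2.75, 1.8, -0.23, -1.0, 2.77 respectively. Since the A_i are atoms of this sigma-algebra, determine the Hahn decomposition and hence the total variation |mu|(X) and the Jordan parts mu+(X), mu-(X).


Step 1: Every measurable set is a union of atoms (the cells / points), so a Hahn decomposition is
  obtained by grouping atoms by sign: P = union of atoms with mu > 0, N = union of the remaining atoms.
  Atoms in P (indices): 1, 2, 5;  atoms in N (indices): 3, 4
  Positive values: 2.75, 1.8, 2.77
  Negative values: -0.23, -1
Step 2: mu+(X) = mu(P) = sum of positive atom values = 7.32
Step 3: mu-(X) = -mu(N) = sum of |negative atom values| = 1.23
Step 4: |mu|(X) = mu+(X) + mu-(X) = 7.32 + 1.23 = 8.55


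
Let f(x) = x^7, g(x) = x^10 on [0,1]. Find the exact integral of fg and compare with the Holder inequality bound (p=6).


Step 1: Exact integral of f*g = integral(x^17, 0, 1) = 1/18
     = 0.055556
Step 2: Holder bound with p=6, q=1.2:
  ||f||_p = (integral x^42 dx)^(1/6) = (1/43)^(1/6) = 0.534263
  ||g||_q = (integral x^12 dx)^(1/1.2) = (1/13)^(1/1.2) = 0.117954
Step 3: Holder bound = ||f||_p * ||g||_q = 0.534263 * 0.117954 = 0.063019
Verification: 0.055556 <= 0.063019 (Holder holds)


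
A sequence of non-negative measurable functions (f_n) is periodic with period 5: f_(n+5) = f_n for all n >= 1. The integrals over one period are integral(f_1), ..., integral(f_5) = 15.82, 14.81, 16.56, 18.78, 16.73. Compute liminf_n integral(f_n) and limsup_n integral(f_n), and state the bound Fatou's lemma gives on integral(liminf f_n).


The sequence (integral(f_n)) is periodic with period 5, repeating the values 15.82, 14.81, 16.56, 18.78, 16.73 indefinitely.
Step 1: For a periodic sequence, every tail (a_m, a_(m+1), ...) contains all 5 period values infinitely often.
Step 2: Hence inf of every tail = min of the period values = min(15.82, 14.81, 16.56, 18.78, 16.73) = 14.81.
        liminf_n integral(f_n) = sup over m of (inf of tail from m) = 14.81.
Step 3: Similarly sup of every tail = max of the period values = 18.78.
        limsup_n integral(f_n) = 18.78.
Step 4: Fatou's lemma: integral(liminf_n f_n) <= liminf_n integral(f_n) = 14.81.
        So the integral of the pointwise liminf is at most 14.81.


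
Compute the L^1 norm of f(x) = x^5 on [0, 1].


Step 1: ||f||_1 = (integral_0^1 |x^5|^1 dx)^(1/1)
     = (integral_0^1 x^5 dx)^(1/1)
Step 2: integral_0^1 x^5 dx = [x^6/(6)] from 0 to 1 = 1^6/6
     = 1/6 = 0.166667
Step 3: ||f||_1 = (0.166667)^(1/1) = 0.166667


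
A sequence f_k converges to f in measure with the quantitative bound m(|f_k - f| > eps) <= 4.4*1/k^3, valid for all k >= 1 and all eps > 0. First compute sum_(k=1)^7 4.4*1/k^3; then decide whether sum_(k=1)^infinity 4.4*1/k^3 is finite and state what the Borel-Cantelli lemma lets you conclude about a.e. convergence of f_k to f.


Step 1: List the terms 4.4*1/k^3 for k = 1 to 7:
  k=1: 4.4
  k=2: 0.55
  k=3: 0.162963
  k=4: 0.06875
  k=5: 0.0352
  k=6: 0.02037
  k=7: 0.012828
Step 2: Partial sum = 4.4 + 0.55 + 0.162963 + 0.06875 + 0.0352 + 0.02037 + 0.012828
     = 5.250111
Step 3: The full series sum_(k>=1) 4.4*1/k^3 converges (p-series with p = 3 > 1; a constant multiple of a convergent series converges).
Step 4: Fix eps > 0. Since sum_k m(|f_k - f| > eps) < infinity, the Borel-Cantelli lemma gives
        m(limsup_k {|f_k - f| > eps}) = 0, i.e. for a.e. x, |f_k(x) - f(x)| <= eps for all large k.
        Applying this with eps = 1/j for j = 1, 2, ... and intersecting the countably many full-measure sets,
        for a.e. x we get limsup_k |f_k(x) - f(x)| <= 1/j for every j, hence f_k -> f almost everywhere.
Conclusion: series converges; Borel-Cantelli yields f_k -> f a.e.


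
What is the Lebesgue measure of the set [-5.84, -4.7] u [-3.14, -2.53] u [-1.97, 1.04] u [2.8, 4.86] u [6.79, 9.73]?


For pairwise disjoint intervals, m(union) = sum of lengths.
= (-4.7 - -5.84) + (-2.53 - -3.14) + (1.04 - -1.97) + (4.86 - 2.8) + (9.73 - 6.79)
= 1.14 + 0.61 + 3.01 + 2.06 + 2.94
= 9.76


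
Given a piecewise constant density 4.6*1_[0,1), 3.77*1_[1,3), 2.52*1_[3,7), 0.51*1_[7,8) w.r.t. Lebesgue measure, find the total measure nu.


Integrate each piece of the Radon-Nikodym derivative:
Step 1: integral_0^1 4.6 dx = 4.6*(1-0) = 4.6*1 = 4.6
Step 2: integral_1^3 3.77 dx = 3.77*(3-1) = 3.77*2 = 7.54
Step 3: integral_3^7 2.52 dx = 2.52*(7-3) = 2.52*4 = 10.08
Step 4: integral_7^8 0.51 dx = 0.51*(8-7) = 0.51*1 = 0.51
Total: 4.6 + 7.54 + 10.08 + 0.51 = 22.73


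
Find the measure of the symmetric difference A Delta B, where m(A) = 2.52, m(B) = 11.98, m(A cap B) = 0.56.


m(A Delta B) = m(A) + m(B) - 2*m(A n B)
= 2.52 + 11.98 - 2*0.56
= 2.52 + 11.98 - 1.12
= 13.38


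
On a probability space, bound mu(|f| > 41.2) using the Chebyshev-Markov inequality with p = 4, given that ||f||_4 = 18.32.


Chebyshev/Markov inequality: mu(|f| > eps) <= (||f||_p / eps)^p
Step 1: ||f||_4 / eps = 18.32 / 41.2 = 0.44466
Step 2: Raise to power p = 4:
  (0.44466)^4 = 0.039094
Step 3: Therefore mu(|f| > 41.2) <= 0.039094


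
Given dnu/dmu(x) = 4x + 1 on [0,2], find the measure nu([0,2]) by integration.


nu(A) = integral_A (dnu/dmu) dmu = integral_0^2 (4x + 1) dx
Step 1: Antiderivative F(x) = (4/2)x^2 + 1x
Step 2: F(2) = (4/2)*2^2 + 1*2 = 8 + 2 = 10
Step 3: F(0) = (4/2)*0^2 + 1*0 = 0.0 + 0 = 0.0
Step 4: nu([0,2]) = F(2) - F(0) = 10 - 0.0 = 10


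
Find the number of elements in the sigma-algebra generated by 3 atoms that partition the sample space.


Each element of the sigma-algebra is a union of some subset of the 3 atoms.
The number of such subsets is 2^3 = 8.


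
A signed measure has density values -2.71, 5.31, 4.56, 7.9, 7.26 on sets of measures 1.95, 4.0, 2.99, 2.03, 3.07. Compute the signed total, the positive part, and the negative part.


Step 1: Compute signed measure on each set:
  Set 1: -2.71 * 1.95 = -5.2845
  Set 2: 5.31 * 4.0 = 21.24
  Set 3: 4.56 * 2.99 = 13.6344
  Set 4: 7.9 * 2.03 = 16.037
  Set 5: 7.26 * 3.07 = 22.2882
Step 2: Total signed measure = (-5.2845) + (21.24) + (13.6344) + (16.037) + (22.2882)
     = 67.9151
Step 3: Positive part mu+(X) = sum of positive contributions = 73.1996
Step 4: Negative part mu-(X) = |sum of negative contributions| = 5.2845


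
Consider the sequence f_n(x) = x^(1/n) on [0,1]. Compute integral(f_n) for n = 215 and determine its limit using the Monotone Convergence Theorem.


At n = 215: f_215(x) = x^(1/215).
Step 1: integral(x^(1/215), 0, 1) = [x^(1/215+1) / (1/215+1)] from 0 to 1
     = 1 / (1/215 + 1) = 1 / ((215+1)/215) = 215/(215+1)
     = 215/216 = 0.99537
Step 2: As n -> infinity, f_n(x) = x^(1/n) -> 1 for x in (0,1], and f_n is increasing in n.
By MCT, lim_n integral(f_n) = integral(lim_n f_n) = integral(1, 0, 1) = 1.
Step 3: Verify convergence: 215/216 = 0.99537 -> 1


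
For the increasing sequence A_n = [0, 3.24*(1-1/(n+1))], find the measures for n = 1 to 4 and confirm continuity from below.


By continuity of measure from below: if A_n increases to A, then m(A_n) -> m(A).
Here A = [0, 3.24], so m(A) = 3.24
Step 1: a_1 = 3.24*(1 - 1/2) = 1.62, m(A_1) = 1.62
Step 2: a_2 = 3.24*(1 - 1/3) = 2.16, m(A_2) = 2.16
Step 3: a_3 = 3.24*(1 - 1/4) = 2.43, m(A_3) = 2.43
Step 4: a_4 = 3.24*(1 - 1/5) = 2.592, m(A_4) = 2.592
Limit: m(A_n) -> m([0,3.24]) = 3.24


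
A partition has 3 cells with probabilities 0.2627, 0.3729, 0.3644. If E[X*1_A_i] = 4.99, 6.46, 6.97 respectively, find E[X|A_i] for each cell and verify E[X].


For each cell A_i: E[X|A_i] = E[X*1_A_i] / P(A_i)
Step 1: E[X|A_1] = 4.99 / 0.2627 = 18.995051
Step 2: E[X|A_2] = 6.46 / 0.3729 = 17.323679
Step 3: E[X|A_3] = 6.97 / 0.3644 = 19.127333
Verification: E[X] = sum E[X*1_A_i] = 4.99 + 6.46 + 6.97 = 18.42


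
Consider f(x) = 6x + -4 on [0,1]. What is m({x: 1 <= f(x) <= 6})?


f^(-1)([1, 6]) = {x : 1 <= 6x + -4 <= 6}
Solving: (1 - -4)/6 <= x <= (6 - -4)/6
= [0.833333, 1.666667]
Intersecting with [0,1]: [0.833333, 1]
Measure = 1 - 0.833333 = 0.166667


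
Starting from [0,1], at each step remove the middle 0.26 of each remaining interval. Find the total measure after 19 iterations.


Step 1: At each step, fraction remaining = 1 - 0.26 = 0.74
Step 2: After 19 steps, measure = (0.74)^19
Result = 0.003276


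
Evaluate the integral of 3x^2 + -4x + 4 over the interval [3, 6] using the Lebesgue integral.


The Lebesgue integral of a Riemann-integrable function agrees with the Riemann integral.
Antiderivative F(x) = (3/3)x^3 + (-4/2)x^2 + 4x
F(6) = (3/3)*6^3 + (-4/2)*6^2 + 4*6
     = (3/3)*216 + (-4/2)*36 + 4*6
     = 216 + -72 + 24
     = 168
F(3) = 21
Integral = F(6) - F(3) = 168 - 21 = 147


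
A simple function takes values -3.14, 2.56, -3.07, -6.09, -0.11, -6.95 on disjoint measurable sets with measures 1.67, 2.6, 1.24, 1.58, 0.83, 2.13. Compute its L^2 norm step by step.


Step 1: Compute |f_i|^2 for each value:
  |-3.14|^2 = 9.8596
  |2.56|^2 = 6.5536
  |-3.07|^2 = 9.4249
  |-6.09|^2 = 37.0881
  |-0.11|^2 = 0.0121
  |-6.95|^2 = 48.3025
Step 2: Multiply by measures and sum:
  9.8596 * 1.67 = 16.465532
  6.5536 * 2.6 = 17.03936
  9.4249 * 1.24 = 11.686876
  37.0881 * 1.58 = 58.599198
  0.0121 * 0.83 = 0.010043
  48.3025 * 2.13 = 102.884325
Sum = 16.465532 + 17.03936 + 11.686876 + 58.599198 + 0.010043 + 102.884325 = 206.685334
Step 3: Take the p-th root:
||f||_2 = (206.685334)^(1/2) = 14.376555


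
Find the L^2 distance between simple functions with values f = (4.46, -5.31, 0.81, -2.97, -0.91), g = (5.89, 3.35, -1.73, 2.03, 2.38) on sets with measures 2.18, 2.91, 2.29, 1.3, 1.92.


Step 1: Compute differences f_i - g_i:
  4.46 - 5.89 = -1.43
  -5.31 - 3.35 = -8.66
  0.81 - -1.73 = 2.54
  -2.97 - 2.03 = -5
  -0.91 - 2.38 = -3.29
Step 2: Compute |diff|^2 * measure for each set:
  |-1.43|^2 * 2.18 = 2.0449 * 2.18 = 4.457882
  |-8.66|^2 * 2.91 = 74.9956 * 2.91 = 218.237196
  |2.54|^2 * 2.29 = 6.4516 * 2.29 = 14.774164
  |-5|^2 * 1.3 = 25 * 1.3 = 32.5
  |-3.29|^2 * 1.92 = 10.8241 * 1.92 = 20.782272
Step 3: Sum = 290.751514
Step 4: ||f-g||_2 = (290.751514)^(1/2) = 17.051437


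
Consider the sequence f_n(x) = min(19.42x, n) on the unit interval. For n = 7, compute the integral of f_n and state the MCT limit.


f(x) = 19.42x on [0,1]; f_n(x) = min(19.42x, n). At n = 7:
Step 1: f(x) reaches 7 at x = 7/19.42 = 0.360453
Step 2: integral(f_7) = integral(19.42x, 0, 0.360453) + integral(7, 0.360453, 1)
       = 19.42*0.360453^2/2 + 7*(1 - 0.360453)
       = 1.261586 + 4.476828
       = 5.738414
Step 3: As n -> infinity, f_n increases to f, so by MCT integral(f_n) -> integral(f) = 19.42/2 = 9.71.
Convergence: integral(f_7) = 5.738414 -> 9.71 as n -> infinity


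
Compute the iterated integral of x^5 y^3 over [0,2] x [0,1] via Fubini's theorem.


By Fubini's theorem, the double integral factors as a product of single integrals:
Step 1: integral_0^2 x^5 dx = [x^6/6] from 0 to 2
     = 2^6/6 = 10.666667
Step 2: integral_0^1 y^3 dy = [y^4/4] from 0 to 1
     = 1^4/4 = 0.25
Step 3: Double integral = 10.666667 * 0.25 = 2.666667


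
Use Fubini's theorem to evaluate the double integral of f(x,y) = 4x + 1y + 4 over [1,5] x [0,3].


By Fubini, integrate in x first, then y.
Step 1: Fix y, integrate over x in [1,5]:
  integral(4x + 1y + 4, x=1..5)
  = 4*(5^2 - 1^2)/2 + (1y + 4)*(5 - 1)
  = 48 + (1y + 4)*4
  = 48 + 4y + 16
  = 64 + 4y
Step 2: Integrate over y in [0,3]:
  integral(64 + 4y, y=0..3)
  = 64*3 + 4*(3^2 - 0^2)/2
  = 192 + 18
  = 210


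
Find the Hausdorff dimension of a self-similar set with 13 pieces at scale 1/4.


For a self-similar set with N copies scaled by 1/r:
dim_H = log(N)/log(r) = log(13)/log(4)
= 2.564949/1.386294
= 1.85022


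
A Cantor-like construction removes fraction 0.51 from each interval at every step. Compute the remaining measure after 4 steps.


Step 1: At each step, fraction remaining = 1 - 0.51 = 0.49
Step 2: After 4 steps, measure = (0.49)^4
Step 3: Computing the power step by step:
  After step 1: 0.49
  After step 2: 0.2401
  After step 3: 0.117649
  After step 4: 0.057648
Result = 0.057648


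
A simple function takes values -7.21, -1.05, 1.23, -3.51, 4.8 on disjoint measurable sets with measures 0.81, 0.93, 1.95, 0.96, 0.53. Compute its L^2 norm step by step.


Step 1: Compute |f_i|^2 for each value:
  |-7.21|^2 = 51.9841
  |-1.05|^2 = 1.1025
  |1.23|^2 = 1.5129
  |-3.51|^2 = 12.3201
  |4.8|^2 = 23.04
Step 2: Multiply by measures and sum:
  51.9841 * 0.81 = 42.107121
  1.1025 * 0.93 = 1.025325
  1.5129 * 1.95 = 2.950155
  12.3201 * 0.96 = 11.827296
  23.04 * 0.53 = 12.2112
Sum = 42.107121 + 1.025325 + 2.950155 + 11.827296 + 12.2112 = 70.121097
Step 3: Take the p-th root:
||f||_2 = (70.121097)^(1/2) = 8.373834


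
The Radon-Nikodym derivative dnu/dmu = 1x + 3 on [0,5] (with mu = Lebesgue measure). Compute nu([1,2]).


nu(A) = integral_A (dnu/dmu) dmu = integral_1^2 (1x + 3) dx
Step 1: Antiderivative F(x) = (1/2)x^2 + 3x
Step 2: F(2) = (1/2)*2^2 + 3*2 = 2 + 6 = 8
Step 3: F(1) = (1/2)*1^2 + 3*1 = 0.5 + 3 = 3.5
Step 4: nu([1,2]) = F(2) - F(1) = 8 - 3.5 = 4.5


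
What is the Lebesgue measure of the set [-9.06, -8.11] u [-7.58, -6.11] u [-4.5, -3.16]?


For pairwise disjoint intervals, m(union) = sum of lengths.
= (-8.11 - -9.06) + (-6.11 - -7.58) + (-3.16 - -4.5)
= 0.95 + 1.47 + 1.34
= 3.76


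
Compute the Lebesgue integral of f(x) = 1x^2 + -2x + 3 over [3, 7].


The Lebesgue integral of a Riemann-integrable function agrees with the Riemann integral.
Antiderivative F(x) = (1/3)x^3 + (-2/2)x^2 + 3x
F(7) = (1/3)*7^3 + (-2/2)*7^2 + 3*7
     = (1/3)*343 + (-2/2)*49 + 3*7
     = 114.333333 + -49 + 21
     = 86.333333
F(3) = 9
Integral = F(7) - F(3) = 86.333333 - 9 = 77.333333


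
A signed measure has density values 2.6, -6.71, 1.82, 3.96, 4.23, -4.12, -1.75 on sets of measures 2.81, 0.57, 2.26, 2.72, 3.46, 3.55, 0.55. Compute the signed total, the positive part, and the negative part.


Step 1: Compute signed measure on each set:
  Set 1: 2.6 * 2.81 = 7.306
  Set 2: -6.71 * 0.57 = -3.8247
  Set 3: 1.82 * 2.26 = 4.1132
  Set 4: 3.96 * 2.72 = 10.7712
  Set 5: 4.23 * 3.46 = 14.6358
  Set 6: -4.12 * 3.55 = -14.626
  Set 7: -1.75 * 0.55 = -0.9625
Step 2: Total signed measure = (7.306) + (-3.8247) + (4.1132) + (10.7712) + (14.6358) + (-14.626) + (-0.9625)
     = 17.413
Step 3: Positive part mu+(X) = sum of positive contributions = 36.8262
Step 4: Negative part mu-(X) = |sum of negative contributions| = 19.4132


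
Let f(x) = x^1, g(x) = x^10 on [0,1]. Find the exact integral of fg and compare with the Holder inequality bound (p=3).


Step 1: Exact integral of f*g = integral(x^11, 0, 1) = 1/12
     = 0.083333
Step 2: Holder bound with p=3, q=1.5:
  ||f||_p = (integral x^3 dx)^(1/3) = (1/4)^(1/3) = 0.629961
  ||g||_q = (integral x^15 dx)^(1/1.5) = (1/16)^(1/1.5) = 0.15749
Step 3: Holder bound = ||f||_p * ||g||_q = 0.629961 * 0.15749 = 0.099213
Verification: 0.083333 <= 0.099213 (Holder holds)


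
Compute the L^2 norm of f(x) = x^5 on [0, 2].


Step 1: ||f||_2 = (integral_0^2 |x^5|^2 dx)^(1/2)
     = (integral_0^2 x^10 dx)^(1/2)
Step 2: integral_0^2 x^10 dx = [x^11/(11)] from 0 to 2 = 2^11/11
     = 2048/11 = 186.181818
Step 3: ||f||_2 = (186.181818)^(1/2) = 13.644846


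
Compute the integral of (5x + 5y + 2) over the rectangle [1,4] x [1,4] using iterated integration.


By Fubini, integrate in x first, then y.
Step 1: Fix y, integrate over x in [1,4]:
  integral(5x + 5y + 2, x=1..4)
  = 5*(4^2 - 1^2)/2 + (5y + 2)*(4 - 1)
  = 37.5 + (5y + 2)*3
  = 37.5 + 15y + 6
  = 43.5 + 15y
Step 2: Integrate over y in [1,4]:
  integral(43.5 + 15y, y=1..4)
  = 43.5*3 + 15*(4^2 - 1^2)/2
  = 130.5 + 112.5
  = 243


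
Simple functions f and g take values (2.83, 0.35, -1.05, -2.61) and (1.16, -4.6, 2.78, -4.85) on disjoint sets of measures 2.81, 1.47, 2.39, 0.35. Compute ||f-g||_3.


Step 1: Compute differences f_i - g_i:
  2.83 - 1.16 = 1.67
  0.35 - -4.6 = 4.95
  -1.05 - 2.78 = -3.83
  -2.61 - -4.85 = 2.24
Step 2: Compute |diff|^3 * measure for each set:
  |1.67|^3 * 2.81 = 4.657463 * 2.81 = 13.087471
  |4.95|^3 * 1.47 = 121.287375 * 1.47 = 178.292441
  |-3.83|^3 * 2.39 = 56.181887 * 2.39 = 134.27471
  |2.24|^3 * 0.35 = 11.239424 * 0.35 = 3.933798
Step 3: Sum = 329.588421
Step 4: ||f-g||_3 = (329.588421)^(1/3) = 6.907549


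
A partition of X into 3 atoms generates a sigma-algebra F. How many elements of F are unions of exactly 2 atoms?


Each element of F is a union of some subset of the 3 atoms.
Elements that are unions of exactly 2 atoms correspond to 2-element subsets of the 3 atoms.
Count = C(3, 2) = 3! / (2! * 1!) = 3.


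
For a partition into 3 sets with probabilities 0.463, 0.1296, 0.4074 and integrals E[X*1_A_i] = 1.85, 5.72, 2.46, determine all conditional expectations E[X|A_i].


For each cell A_i: E[X|A_i] = E[X*1_A_i] / P(A_i)
Step 1: E[X|A_1] = 1.85 / 0.463 = 3.99568
Step 2: E[X|A_2] = 5.72 / 0.1296 = 44.135802
Step 3: E[X|A_3] = 2.46 / 0.4074 = 6.038292
Verification: E[X] = sum E[X*1_A_i] = 1.85 + 5.72 + 2.46 = 10.03


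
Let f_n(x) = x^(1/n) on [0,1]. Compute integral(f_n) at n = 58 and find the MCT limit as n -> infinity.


At n = 58: f_58(x) = x^(1/58).
Step 1: integral(x^(1/58), 0, 1) = [x^(1/58+1) / (1/58+1)] from 0 to 1
     = 1 / (1/58 + 1) = 1 / ((58+1)/58) = 58/(58+1)
     = 58/59 = 0.983051
Step 2: As n -> infinity, f_n(x) = x^(1/n) -> 1 for x in (0,1], and f_n is increasing in n.
By MCT, lim_n integral(f_n) = integral(lim_n f_n) = integral(1, 0, 1) = 1.
Step 3: Verify convergence: 58/59 = 0.983051 -> 1


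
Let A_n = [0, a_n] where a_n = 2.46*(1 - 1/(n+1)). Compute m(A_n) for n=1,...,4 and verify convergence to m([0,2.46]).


By continuity of measure from below: if A_n increases to A, then m(A_n) -> m(A).
Here A = [0, 2.46], so m(A) = 2.46
Step 1: a_1 = 2.46*(1 - 1/2) = 1.23, m(A_1) = 1.23
Step 2: a_2 = 2.46*(1 - 1/3) = 1.64, m(A_2) = 1.64
Step 3: a_3 = 2.46*(1 - 1/4) = 1.845, m(A_3) = 1.845
Step 4: a_4 = 2.46*(1 - 1/5) = 1.968, m(A_4) = 1.968
Limit: m(A_n) -> m([0,2.46]) = 2.46


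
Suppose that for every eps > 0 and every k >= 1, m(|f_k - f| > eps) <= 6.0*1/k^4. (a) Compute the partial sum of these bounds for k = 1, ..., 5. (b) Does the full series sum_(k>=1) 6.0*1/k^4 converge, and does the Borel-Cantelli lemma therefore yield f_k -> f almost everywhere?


Step 1: List the terms 6.0*1/k^4 for k = 1 to 5:
  k=1: 6
  k=2: 0.375
  k=3: 0.074074
  k=4: 0.023438
  k=5: 0.0096
Step 2: Partial sum = 6 + 0.375 + 0.074074 + 0.023438 + 0.0096
     = 6.482112
Step 3: The full series sum_(k>=1) 6.0*1/k^4 converges (p-series with p = 4 > 1; a constant multiple of a convergent series converges).
Step 4: Fix eps > 0. Since sum_k m(|f_k - f| > eps) < infinity, the Borel-Cantelli lemma gives
        m(limsup_k {|f_k - f| > eps}) = 0, i.e. for a.e. x, |f_k(x) - f(x)| <= eps for all large k.
        Applying this with eps = 1/j for j = 1, 2, ... and intersecting the countably many full-measure sets,
        for a.e. x we get limsup_k |f_k(x) - f(x)| <= 1/j for every j, hence f_k -> f almost everywhere.
Conclusion: series converges; Borel-Cantelli yields f_k -> f a.e.


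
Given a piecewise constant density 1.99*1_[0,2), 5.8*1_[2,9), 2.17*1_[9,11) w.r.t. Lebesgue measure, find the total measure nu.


Integrate each piece of the Radon-Nikodym derivative:
Step 1: integral_0^2 1.99 dx = 1.99*(2-0) = 1.99*2 = 3.98
Step 2: integral_2^9 5.8 dx = 5.8*(9-2) = 5.8*7 = 40.6
Step 3: integral_9^11 2.17 dx = 2.17*(11-9) = 2.17*2 = 4.34
Total: 3.98 + 40.6 + 4.34 = 48.92


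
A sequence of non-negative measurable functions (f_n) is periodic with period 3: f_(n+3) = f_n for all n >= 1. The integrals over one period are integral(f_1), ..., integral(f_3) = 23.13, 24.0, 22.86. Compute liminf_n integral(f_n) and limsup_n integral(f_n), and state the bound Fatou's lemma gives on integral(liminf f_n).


The sequence (integral(f_n)) is periodic with period 3, repeating the values 23.13, 24.0, 22.86 indefinitely.
Step 1: For a periodic sequence, every tail (a_m, a_(m+1), ...) contains all 3 period values infinitely often.
Step 2: Hence inf of every tail = min of the period values = min(23.13, 24.0, 22.86) = 22.86.
        liminf_n integral(f_n) = sup over m of (inf of tail from m) = 22.86.
Step 3: Similarly sup of every tail = max of the period values = 24.
        limsup_n integral(f_n) = 24.
Step 4: Fatou's lemma: integral(liminf_n f_n) <= liminf_n integral(f_n) = 22.86.
        So the integral of the pointwise liminf is at most 22.86.


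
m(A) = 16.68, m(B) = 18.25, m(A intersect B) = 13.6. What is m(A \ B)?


m(A \ B) = m(A) - m(A n B)
= 16.68 - 13.6
= 3.08


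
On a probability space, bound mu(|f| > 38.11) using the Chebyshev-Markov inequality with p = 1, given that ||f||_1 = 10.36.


Chebyshev/Markov inequality: mu(|f| > eps) <= (||f||_p / eps)^p
Step 1: ||f||_1 / eps = 10.36 / 38.11 = 0.271845
Step 2: Raise to power p = 1:
  (0.271845)^1 = 0.271845
Step 3: Therefore mu(|f| > 38.11) <= 0.271845


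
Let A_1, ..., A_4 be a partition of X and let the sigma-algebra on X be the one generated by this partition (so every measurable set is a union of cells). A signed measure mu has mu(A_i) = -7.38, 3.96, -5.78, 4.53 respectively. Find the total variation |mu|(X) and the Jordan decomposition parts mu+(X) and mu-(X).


Step 1: Every measurable set is a union of atoms (the cells / points), so a Hahn decomposition is
  obtained by grouping atoms by sign: P = union of atoms with mu > 0, N = union of the remaining atoms.
  Atoms in P (indices): 2, 4;  atoms in N (indices): 1, 3
  Positive values: 3.96, 4.53
  Negative values: -7.38, -5.78
Step 2: mu+(X) = mu(P) = sum of positive atom values = 8.49
Step 3: mu-(X) = -mu(N) = sum of |negative atom values| = 13.16
Step 4: |mu|(X) = mu+(X) + mu-(X) = 8.49 + 13.16 = 21.65


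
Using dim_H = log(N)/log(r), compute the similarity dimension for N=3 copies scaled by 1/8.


For a self-similar set with N copies scaled by 1/r:
dim_H = log(N)/log(r) = log(3)/log(8)
= 1.098612/2.079442
= 0.528321


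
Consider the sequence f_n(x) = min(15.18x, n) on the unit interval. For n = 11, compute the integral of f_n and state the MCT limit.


f(x) = 15.18x on [0,1]; f_n(x) = min(15.18x, n). At n = 11:
Step 1: f(x) reaches 11 at x = 11/15.18 = 0.724638
Step 2: integral(f_11) = integral(15.18x, 0, 0.724638) + integral(11, 0.724638, 1)
       = 15.18*0.724638^2/2 + 11*(1 - 0.724638)
       = 3.985507 + 3.028986
       = 7.014493
Step 3: As n -> infinity, f_n increases to f, so by MCT integral(f_n) -> integral(f) = 15.18/2 = 7.59.
Convergence: integral(f_11) = 7.014493 -> 7.59 as n -> infinity


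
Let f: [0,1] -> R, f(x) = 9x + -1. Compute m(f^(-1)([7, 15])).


f^(-1)([7, 15]) = {x : 7 <= 9x + -1 <= 15}
Solving: (7 - -1)/9 <= x <= (15 - -1)/9
= [0.888889, 1.777778]
Intersecting with [0,1]: [0.888889, 1]
Measure = 1 - 0.888889 = 0.111111


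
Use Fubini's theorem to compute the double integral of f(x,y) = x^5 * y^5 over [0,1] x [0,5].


By Fubini's theorem, the double integral factors as a product of single integrals:
Step 1: integral_0^1 x^5 dx = [x^6/6] from 0 to 1
     = 1^6/6 = 0.166667
Step 2: integral_0^5 y^5 dy = [y^6/6] from 0 to 5
     = 5^6/6 = 2604.166667
Step 3: Double integral = 0.166667 * 2604.166667 = 434.027778


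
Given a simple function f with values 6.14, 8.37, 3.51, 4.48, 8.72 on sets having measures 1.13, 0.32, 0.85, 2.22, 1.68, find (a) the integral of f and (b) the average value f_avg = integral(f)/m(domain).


Step 1: Integral = sum(value_i * measure_i)
= 6.14*1.13 + 8.37*0.32 + 3.51*0.85 + 4.48*2.22 + 8.72*1.68
= 6.9382 + 2.6784 + 2.9835 + 9.9456 + 14.6496
= 37.1953
Step 2: Total measure of domain = 1.13 + 0.32 + 0.85 + 2.22 + 1.68 = 6.2
Step 3: Average value = 37.1953 / 6.2 = 5.999242


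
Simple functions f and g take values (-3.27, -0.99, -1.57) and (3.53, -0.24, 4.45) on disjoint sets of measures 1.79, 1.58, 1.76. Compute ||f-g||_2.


Step 1: Compute differences f_i - g_i:
  -3.27 - 3.53 = -6.8
  -0.99 - -0.24 = -0.75
  -1.57 - 4.45 = -6.02
Step 2: Compute |diff|^2 * measure for each set:
  |-6.8|^2 * 1.79 = 46.24 * 1.79 = 82.7696
  |-0.75|^2 * 1.58 = 0.5625 * 1.58 = 0.88875
  |-6.02|^2 * 1.76 = 36.2404 * 1.76 = 63.783104
Step 3: Sum = 147.441454
Step 4: ||f-g||_2 = (147.441454)^(1/2) = 12.142547


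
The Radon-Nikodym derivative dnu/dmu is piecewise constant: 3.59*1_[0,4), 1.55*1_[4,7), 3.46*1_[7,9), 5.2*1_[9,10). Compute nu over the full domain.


Integrate each piece of the Radon-Nikodym derivative:
Step 1: integral_0^4 3.59 dx = 3.59*(4-0) = 3.59*4 = 14.36
Step 2: integral_4^7 1.55 dx = 1.55*(7-4) = 1.55*3 = 4.65
Step 3: integral_7^9 3.46 dx = 3.46*(9-7) = 3.46*2 = 6.92
Step 4: integral_9^10 5.2 dx = 5.2*(10-9) = 5.2*1 = 5.2
Total: 14.36 + 4.65 + 6.92 + 5.2 = 31.13


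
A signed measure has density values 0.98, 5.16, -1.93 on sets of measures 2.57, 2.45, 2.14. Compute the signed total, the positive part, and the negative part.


Step 1: Compute signed measure on each set:
  Set 1: 0.98 * 2.57 = 2.5186
  Set 2: 5.16 * 2.45 = 12.642
  Set 3: -1.93 * 2.14 = -4.1302
Step 2: Total signed measure = (2.5186) + (12.642) + (-4.1302)
     = 11.0304
Step 3: Positive part mu+(X) = sum of positive contributions = 15.1606
Step 4: Negative part mu-(X) = |sum of negative contributions| = 4.1302


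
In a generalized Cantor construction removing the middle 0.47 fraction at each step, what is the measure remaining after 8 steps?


Step 1: At each step, fraction remaining = 1 - 0.47 = 0.53
Step 2: After 8 steps, measure = (0.53)^8
Result = 0.006226


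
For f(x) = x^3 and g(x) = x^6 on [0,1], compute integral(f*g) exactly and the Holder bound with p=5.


Step 1: Exact integral of f*g = integral(x^9, 0, 1) = 1/10
     = 0.1
Step 2: Holder bound with p=5, q=1.25:
  ||f||_p = (integral x^15 dx)^(1/5) = (1/16)^(1/5) = 0.574349
  ||g||_q = (integral x^7.5 dx)^(1/1.25) = (1/8.5)^(1/1.25) = 0.180495
Step 3: Holder bound = ||f||_p * ||g||_q = 0.574349 * 0.180495 = 0.103667
Verification: 0.1 <= 0.103667 (Holder holds)


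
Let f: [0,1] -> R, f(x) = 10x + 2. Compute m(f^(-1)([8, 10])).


f^(-1)([8, 10]) = {x : 8 <= 10x + 2 <= 10}
Solving: (8 - 2)/10 <= x <= (10 - 2)/10
= [0.6, 0.8]
Intersecting with [0,1]: [0.6, 0.8]
Measure = 0.8 - 0.6 = 0.2


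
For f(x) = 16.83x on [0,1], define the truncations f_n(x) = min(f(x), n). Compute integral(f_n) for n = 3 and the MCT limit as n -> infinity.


f(x) = 16.83x on [0,1]; f_n(x) = min(16.83x, n). At n = 3:
Step 1: f(x) reaches 3 at x = 3/16.83 = 0.178253
Step 2: integral(f_3) = integral(16.83x, 0, 0.178253) + integral(3, 0.178253, 1)
       = 16.83*0.178253^2/2 + 3*(1 - 0.178253)
       = 0.26738 + 2.465241
       = 2.73262
Step 3: As n -> infinity, f_n increases to f, so by MCT integral(f_n) -> integral(f) = 16.83/2 = 8.415.
Convergence: integral(f_3) = 2.73262 -> 8.415 as n -> infinity


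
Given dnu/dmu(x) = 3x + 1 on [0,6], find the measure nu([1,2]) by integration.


nu(A) = integral_A (dnu/dmu) dmu = integral_1^2 (3x + 1) dx
Step 1: Antiderivative F(x) = (3/2)x^2 + 1x
Step 2: F(2) = (3/2)*2^2 + 1*2 = 6 + 2 = 8
Step 3: F(1) = (3/2)*1^2 + 1*1 = 1.5 + 1 = 2.5
Step 4: nu([1,2]) = F(2) - F(1) = 8 - 2.5 = 5.5


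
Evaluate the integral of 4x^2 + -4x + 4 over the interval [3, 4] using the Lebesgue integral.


The Lebesgue integral of a Riemann-integrable function agrees with the Riemann integral.
Antiderivative F(x) = (4/3)x^3 + (-4/2)x^2 + 4x
F(4) = (4/3)*4^3 + (-4/2)*4^2 + 4*4
     = (4/3)*64 + (-4/2)*16 + 4*4
     = 85.333333 + -32 + 16
     = 69.333333
F(3) = 30
Integral = F(4) - F(3) = 69.333333 - 30 = 39.333333


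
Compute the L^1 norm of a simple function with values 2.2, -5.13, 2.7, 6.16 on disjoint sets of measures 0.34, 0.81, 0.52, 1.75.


Step 1: Compute |f_i|^1 for each value:
  |2.2|^1 = 2.2
  |-5.13|^1 = 5.13
  |2.7|^1 = 2.7
  |6.16|^1 = 6.16
Step 2: Multiply by measures and sum:
  2.2 * 0.34 = 0.748
  5.13 * 0.81 = 4.1553
  2.7 * 0.52 = 1.404
  6.16 * 1.75 = 10.78
Sum = 0.748 + 4.1553 + 1.404 + 10.78 = 17.0873
Step 3: Take the p-th root:
||f||_1 = (17.0873)^(1/1) = 17.0873


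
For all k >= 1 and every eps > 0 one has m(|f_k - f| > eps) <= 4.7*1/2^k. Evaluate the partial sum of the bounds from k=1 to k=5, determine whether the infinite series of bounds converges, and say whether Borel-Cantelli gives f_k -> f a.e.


Step 1: List the terms 4.7*1/2^k for k = 1 to 5:
  k=1: 2.35
  k=2: 1.175
  k=3: 0.5875
  k=4: 0.29375
  k=5: 0.146875
Step 2: Partial sum = 2.35 + 1.175 + 0.5875 + 0.29375 + 0.146875
     = 4.553125
Step 3: The full series sum_(k>=1) 4.7*1/2^k converges (geometric series with ratio 1/2 < 1; a constant multiple of a convergent series converges).
Step 4: Fix eps > 0. Since sum_k m(|f_k - f| > eps) < infinity, the Borel-Cantelli lemma gives
        m(limsup_k {|f_k - f| > eps}) = 0, i.e. for a.e. x, |f_k(x) - f(x)| <= eps for all large k.
        Applying this with eps = 1/j for j = 1, 2, ... and intersecting the countably many full-measure sets,
        for a.e. x we get limsup_k |f_k(x) - f(x)| <= 1/j for every j, hence f_k -> f almost everywhere.
Conclusion: series converges; Borel-Cantelli yields f_k -> f a.e.


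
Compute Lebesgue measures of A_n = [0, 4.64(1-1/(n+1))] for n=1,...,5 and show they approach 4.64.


By continuity of measure from below: if A_n increases to A, then m(A_n) -> m(A).
Here A = [0, 4.64], so m(A) = 4.64
Step 1: a_1 = 4.64*(1 - 1/2) = 2.32, m(A_1) = 2.32
Step 2: a_2 = 4.64*(1 - 1/3) = 3.0933, m(A_2) = 3.0933
Step 3: a_3 = 4.64*(1 - 1/4) = 3.48, m(A_3) = 3.48
Step 4: a_4 = 4.64*(1 - 1/5) = 3.712, m(A_4) = 3.712
Step 5: a_5 = 4.64*(1 - 1/6) = 3.8667, m(A_5) = 3.8667
Limit: m(A_n) -> m([0,4.64]) = 4.64


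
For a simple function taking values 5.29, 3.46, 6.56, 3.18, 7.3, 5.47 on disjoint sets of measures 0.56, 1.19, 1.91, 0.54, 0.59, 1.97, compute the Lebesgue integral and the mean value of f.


Step 1: Integral = sum(value_i * measure_i)
= 5.29*0.56 + 3.46*1.19 + 6.56*1.91 + 3.18*0.54 + 7.3*0.59 + 5.47*1.97
= 2.9624 + 4.1174 + 12.5296 + 1.7172 + 4.307 + 10.7759
= 36.4095
Step 2: Total measure of domain = 0.56 + 1.19 + 1.91 + 0.54 + 0.59 + 1.97 = 6.76
Step 3: Average value = 36.4095 / 6.76 = 5.386021


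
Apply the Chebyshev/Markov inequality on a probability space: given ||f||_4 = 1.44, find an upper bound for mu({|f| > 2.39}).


Chebyshev/Markov inequality: mu(|f| > eps) <= (||f||_p / eps)^p
Step 1: ||f||_4 / eps = 1.44 / 2.39 = 0.60251
Step 2: Raise to power p = 4:
  (0.60251)^4 = 0.131783
Step 3: Therefore mu(|f| > 2.39) <= 0.131783


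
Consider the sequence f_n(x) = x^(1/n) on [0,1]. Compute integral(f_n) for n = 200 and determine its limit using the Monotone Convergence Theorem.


At n = 200: f_200(x) = x^(1/200).
Step 1: integral(x^(1/200), 0, 1) = [x^(1/200+1) / (1/200+1)] from 0 to 1
     = 1 / (1/200 + 1) = 1 / ((200+1)/200) = 200/(200+1)
     = 200/201 = 0.995025
Step 2: As n -> infinity, f_n(x) = x^(1/n) -> 1 for x in (0,1], and f_n is increasing in n.
By MCT, lim_n integral(f_n) = integral(lim_n f_n) = integral(1, 0, 1) = 1.
Step 3: Verify convergence: 200/201 = 0.995025 -> 1


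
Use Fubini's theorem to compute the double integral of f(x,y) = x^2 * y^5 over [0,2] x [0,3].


By Fubini's theorem, the double integral factors as a product of single integrals:
Step 1: integral_0^2 x^2 dx = [x^3/3] from 0 to 2
     = 2^3/3 = 2.666667
Step 2: integral_0^3 y^5 dy = [y^6/6] from 0 to 3
     = 3^6/6 = 121.5
Step 3: Double integral = 2.666667 * 121.5 = 324


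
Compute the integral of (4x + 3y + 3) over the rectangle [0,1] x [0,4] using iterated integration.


By Fubini, integrate in x first, then y.
Step 1: Fix y, integrate over x in [0,1]:
  integral(4x + 3y + 3, x=0..1)
  = 4*(1^2 - 0^2)/2 + (3y + 3)*(1 - 0)
  = 2 + (3y + 3)*1
  = 2 + 3y + 3
  = 5 + 3y
Step 2: Integrate over y in [0,4]:
  integral(5 + 3y, y=0..4)
  = 5*4 + 3*(4^2 - 0^2)/2
  = 20 + 24
  = 44


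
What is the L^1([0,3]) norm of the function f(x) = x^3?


Step 1: ||f||_1 = (integral_0^3 |x^3|^1 dx)^(1/1)
     = (integral_0^3 x^3 dx)^(1/1)
Step 2: integral_0^3 x^3 dx = [x^4/(4)] from 0 to 3 = 3^4/4
     = 81/4 = 20.25
Step 3: ||f||_1 = (20.25)^(1/1) = 20.25


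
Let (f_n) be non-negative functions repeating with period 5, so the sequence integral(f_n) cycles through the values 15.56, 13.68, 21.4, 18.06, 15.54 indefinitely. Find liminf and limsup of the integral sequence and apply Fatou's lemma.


The sequence (integral(f_n)) is periodic with period 5, repeating the values 15.56, 13.68, 21.4, 18.06, 15.54 indefinitely.
Step 1: For a periodic sequence, every tail (a_m, a_(m+1), ...) contains all 5 period values infinitely often.
Step 2: Hence inf of every tail = min of the period values = min(15.56, 13.68, 21.4, 18.06, 15.54) = 13.68.
        liminf_n integral(f_n) = sup over m of (inf of tail from m) = 13.68.
Step 3: Similarly sup of every tail = max of the period values = 21.4.
        limsup_n integral(f_n) = 21.4.
Step 4: Fatou's lemma: integral(liminf_n f_n) <= liminf_n integral(f_n) = 13.68.
        So the integral of the pointwise liminf is at most 13.68.


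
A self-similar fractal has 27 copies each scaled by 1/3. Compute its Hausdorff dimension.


For a self-similar set with N copies scaled by 1/r:
dim_H = log(N)/log(r) = log(27)/log(3)
= 3.295837/1.098612
= 3


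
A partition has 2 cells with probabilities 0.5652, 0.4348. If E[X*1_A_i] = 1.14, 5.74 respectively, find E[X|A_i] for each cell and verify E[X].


For each cell A_i: E[X|A_i] = E[X*1_A_i] / P(A_i)
Step 1: E[X|A_1] = 1.14 / 0.5652 = 2.016985
Step 2: E[X|A_2] = 5.74 / 0.4348 = 13.201472
Verification: E[X] = sum E[X*1_A_i] = 1.14 + 5.74 = 6.88


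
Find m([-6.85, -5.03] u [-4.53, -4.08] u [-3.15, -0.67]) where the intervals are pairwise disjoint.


For pairwise disjoint intervals, m(union) = sum of lengths.
= (-5.03 - -6.85) + (-4.08 - -4.53) + (-0.67 - -3.15)
= 1.82 + 0.45 + 2.48
= 4.75


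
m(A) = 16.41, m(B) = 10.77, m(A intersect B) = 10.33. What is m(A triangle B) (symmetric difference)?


m(A Delta B) = m(A) + m(B) - 2*m(A n B)
= 16.41 + 10.77 - 2*10.33
= 16.41 + 10.77 - 20.66
= 6.52


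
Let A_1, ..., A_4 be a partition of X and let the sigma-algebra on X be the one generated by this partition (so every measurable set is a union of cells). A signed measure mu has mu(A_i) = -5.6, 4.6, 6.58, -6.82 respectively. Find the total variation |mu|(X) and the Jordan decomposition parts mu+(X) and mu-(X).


Step 1: Every measurable set is a union of atoms (the cells / points), so a Hahn decomposition is
  obtained by grouping atoms by sign: P = union of atoms with mu > 0, N = union of the remaining atoms.
  Atoms in P (indices): 2, 3;  atoms in N (indices): 1, 4
  Positive values: 4.6, 6.58
  Negative values: -5.6, -6.82
Step 2: mu+(X) = mu(P) = sum of positive atom values = 11.18
Step 3: mu-(X) = -mu(N) = sum of |negative atom values| = 12.42
Step 4: |mu|(X) = mu+(X) + mu-(X) = 11.18 + 12.42 = 23.6


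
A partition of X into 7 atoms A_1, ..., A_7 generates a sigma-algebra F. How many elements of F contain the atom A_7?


Each element of F is a union of some subset S of the 7 atoms.
The element contains A_7 iff A_7 is in S.
So we count subsets S of {A_1,...,A_7} with A_7 in S: choose freely among the other 6 atoms.
Count = 2^(7-1) = 2^6 = 64.


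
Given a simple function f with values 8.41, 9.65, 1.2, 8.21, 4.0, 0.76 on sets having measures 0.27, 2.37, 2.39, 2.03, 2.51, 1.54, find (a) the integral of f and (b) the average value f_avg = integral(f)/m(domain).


Step 1: Integral = sum(value_i * measure_i)
= 8.41*0.27 + 9.65*2.37 + 1.2*2.39 + 8.21*2.03 + 4.0*2.51 + 0.76*1.54
= 2.2707 + 22.8705 + 2.868 + 16.6663 + 10.04 + 1.1704
= 55.8859
Step 2: Total measure of domain = 0.27 + 2.37 + 2.39 + 2.03 + 2.51 + 1.54 = 11.11
Step 3: Average value = 55.8859 / 11.11 = 5.030234


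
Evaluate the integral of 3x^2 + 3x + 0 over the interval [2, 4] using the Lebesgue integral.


The Lebesgue integral of a Riemann-integrable function agrees with the Riemann integral.
Antiderivative F(x) = (3/3)x^3 + (3/2)x^2 + 0x
F(4) = (3/3)*4^3 + (3/2)*4^2 + 0*4
     = (3/3)*64 + (3/2)*16 + 0*4
     = 64 + 24 + 0
     = 88
F(2) = 14
Integral = F(4) - F(2) = 88 - 14 = 74


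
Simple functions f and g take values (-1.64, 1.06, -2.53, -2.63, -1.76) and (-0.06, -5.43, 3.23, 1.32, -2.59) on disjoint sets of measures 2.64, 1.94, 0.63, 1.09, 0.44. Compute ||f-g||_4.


Step 1: Compute differences f_i - g_i:
  -1.64 - -0.06 = -1.58
  1.06 - -5.43 = 6.49
  -2.53 - 3.23 = -5.76
  -2.63 - 1.32 = -3.95
  -1.76 - -2.59 = 0.83
Step 2: Compute |diff|^4 * measure for each set:
  |-1.58|^4 * 2.64 = 6.232013 * 2.64 = 16.452514
  |6.49|^4 * 1.94 = 1774.102824 * 1.94 = 3441.759479
  |-5.76|^4 * 0.63 = 1100.753142 * 0.63 = 693.474479
  |-3.95|^4 * 1.09 = 243.438006 * 1.09 = 265.347427
  |0.83|^4 * 0.44 = 0.474583 * 0.44 = 0.208817
Step 3: Sum = 4417.242716
Step 4: ||f-g||_4 = (4417.242716)^(1/4) = 8.152444


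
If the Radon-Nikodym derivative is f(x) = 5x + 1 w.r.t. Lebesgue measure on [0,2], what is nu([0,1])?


nu(A) = integral_A (dnu/dmu) dmu = integral_0^1 (5x + 1) dx
Step 1: Antiderivative F(x) = (5/2)x^2 + 1x
Step 2: F(1) = (5/2)*1^2 + 1*1 = 2.5 + 1 = 3.5
Step 3: F(0) = (5/2)*0^2 + 1*0 = 0.0 + 0 = 0.0
Step 4: nu([0,1]) = F(1) - F(0) = 3.5 - 0.0 = 3.5


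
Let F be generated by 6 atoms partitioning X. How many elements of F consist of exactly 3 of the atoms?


Each element of F is a union of some subset of the 6 atoms.
Elements that are unions of exactly 3 atoms correspond to 3-element subsets of the 6 atoms.
Count = C(6, 3) = 6! / (3! * 3!) = 20.


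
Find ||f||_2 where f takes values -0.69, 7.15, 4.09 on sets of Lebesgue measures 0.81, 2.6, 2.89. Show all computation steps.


Step 1: Compute |f_i|^2 for each value:
  |-0.69|^2 = 0.4761
  |7.15|^2 = 51.1225
  |4.09|^2 = 16.7281
Step 2: Multiply by measures and sum:
  0.4761 * 0.81 = 0.385641
  51.1225 * 2.6 = 132.9185
  16.7281 * 2.89 = 48.344209
Sum = 0.385641 + 132.9185 + 48.344209 = 181.64835
Step 3: Take the p-th root:
||f||_2 = (181.64835)^(1/2) = 13.477698


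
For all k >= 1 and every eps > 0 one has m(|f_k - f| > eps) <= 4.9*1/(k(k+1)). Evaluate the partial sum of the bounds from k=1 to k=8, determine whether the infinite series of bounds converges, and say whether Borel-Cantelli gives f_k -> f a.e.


Step 1: List the terms 4.9*1/(k(k+1)) for k = 1 to 8:
  k=1: 2.45
  k=2: 0.816667
  k=3: 0.408333
  k=4: 0.245
  k=5: 0.163333
  k=6: 0.116667
  k=7: 0.0875
  k=8: 0.068056
Step 2: Partial sum = 2.45 + 0.816667 + 0.408333 + 0.245 + 0.163333 + 0.116667 + 0.0875 + 0.068056
     = 4.355556
Step 3: The full series sum_(k>=1) 4.9*1/(k(k+1)) converges (telescoping series sum 1/(k(k+1)) = 1; a constant multiple of a convergent series converges).
Step 4: Fix eps > 0. Since sum_k m(|f_k - f| > eps) < infinity, the Borel-Cantelli lemma gives
        m(limsup_k {|f_k - f| > eps}) = 0, i.e. for a.e. x, |f_k(x) - f(x)| <= eps for all large k.
        Applying this with eps = 1/j for j = 1, 2, ... and intersecting the countably many full-measure sets,
        for a.e. x we get limsup_k |f_k(x) - f(x)| <= 1/j for every j, hence f_k -> f almost everywhere.
Conclusion: series converges; Borel-Cantelli yields f_k -> f a.e.


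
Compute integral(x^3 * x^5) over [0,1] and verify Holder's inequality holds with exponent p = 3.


Step 1: Exact integral of f*g = integral(x^8, 0, 1) = 1/9
     = 0.111111
Step 2: Holder bound with p=3, q=1.5:
  ||f||_p = (integral x^9 dx)^(1/3) = (1/10)^(1/3) = 0.464159
  ||g||_q = (integral x^7.5 dx)^(1/1.5) = (1/8.5)^(1/1.5) = 0.240097
Step 3: Holder bound = ||f||_p * ||g||_q = 0.464159 * 0.240097 = 0.111443
Verification: 0.111111 <= 0.111443 (Holder holds)


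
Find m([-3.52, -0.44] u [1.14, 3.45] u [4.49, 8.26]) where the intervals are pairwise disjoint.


For pairwise disjoint intervals, m(union) = sum of lengths.
= (-0.44 - -3.52) + (3.45 - 1.14) + (8.26 - 4.49)
= 3.08 + 2.31 + 3.77
= 9.16


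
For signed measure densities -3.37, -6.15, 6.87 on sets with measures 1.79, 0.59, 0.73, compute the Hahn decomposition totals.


Step 1: Compute signed measure on each set:
  Set 1: -3.37 * 1.79 = -6.0323
  Set 2: -6.15 * 0.59 = -3.6285
  Set 3: 6.87 * 0.73 = 5.0151
Step 2: Total signed measure = (-6.0323) + (-3.6285) + (5.0151)
     = -4.6457
Step 3: Positive part mu+(X) = sum of positive contributions = 5.0151
Step 4: Negative part mu-(X) = |sum of negative contributions| = 9.6608
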